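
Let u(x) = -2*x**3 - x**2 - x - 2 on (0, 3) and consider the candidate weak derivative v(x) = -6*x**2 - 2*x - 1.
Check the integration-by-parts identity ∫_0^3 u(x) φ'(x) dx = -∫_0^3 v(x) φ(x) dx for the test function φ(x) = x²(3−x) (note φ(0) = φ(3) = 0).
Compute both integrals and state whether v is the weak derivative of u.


LHS = 3537/20, RHS = 3537/20. Yes, v = u' weakly.

u(x) = -2*x**3 - x**2 - x - 2, classical derivative u'(x) = -6*x**2 - 2*x - 1.
φ(x) = x²(3−x), so φ'(x) = 3*x*(2 - x).
Note φ(0) = φ(3) = 0, so the boundary term u·φ vanishes.
LHS = ∫_0^3 u(x) φ'(x) dx = ∫_0^3 (6*x^5 - 9*x^4 - 3*x^3 - 12*x) dx. Term by term:
  ∫_0^3 6*x^5 dx = 729;  ∫_0^3 -9*x^4 dx = -2187/5;  ∫_0^3 -3*x^3 dx = -243/4;
  ∫_0^3 -12*x dx = -54.
Sum: 729 − 2187/5 − 243/4 − 54 = 3537/20.
So LHS = 3537/20.
∫_0^3 v(x) φ(x) dx = ∫_0^3 (6*x^5 - 16*x^4 - 5*x^3 - 3*x^2) dx. Term by term:
  ∫_0^3 6*x^5 dx = 729;  ∫_0^3 -16*x^4 dx = -3888/5;  ∫_0^3 -5*x^3 dx = -405/4;
  ∫_0^3 -3*x^2 dx = -27.
Sum: 729 − 3888/5 − 405/4 − 27 = -3537/20.
So RHS = -∫_0^3 v(x) φ(x) dx = 3537/20.
LHS = RHS, so the identity holds for this test φ.
Moreover u is smooth here and v(x) = u'(x) = -6*x**2 - 2*x - 1 pointwise, so the identity holds for every test function. Hence v is the weak derivative of u.


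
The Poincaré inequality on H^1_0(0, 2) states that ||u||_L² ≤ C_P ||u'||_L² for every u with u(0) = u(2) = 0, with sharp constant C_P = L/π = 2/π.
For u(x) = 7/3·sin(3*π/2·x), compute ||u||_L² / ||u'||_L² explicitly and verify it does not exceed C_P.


||u||_L² / ||u'||_L² = 2/(3*π) < C_P = 2/π.

u(x) = 7/3·sin(3*π/2·x), so u'(x) = 7*π*cos(3*π*x/2)/2.
Writing u(x) = A·sin(kπx/L) with A = 7/3 and k = 3, use ∫_0^L sin²(kπx/L) dx = L/2 and ∫_0^L cos²(kπx/L) dx = L/2.
u² = 49/9·sin²(3*π/2·x) and (u')² = 49*π^2/4·cos²(3*π/2·x), and each of sin², cos² integrates to L/2 = 1 over (0, 2).
∫_0^2 u² dx = 49/9, so ||u||_L² = 7/3.
∫_0^2 (u')² dx = 49*π^2/4, so ||u'||_L² = 7*π/2.
Ratio ||u||_L² / ||u'||_L² = 2/(3*π).
Sharp Poincaré constant on H^1_0(0, 2) is C_P = L/π = 2/π, achieved by sin(π/2·x).
This is the k = 3 harmonic; the ratio L/(kπ) is strictly less than C_P = L/π, consistent with the sharp inequality ||u||_L² ≤ C_P ||u'||_L².


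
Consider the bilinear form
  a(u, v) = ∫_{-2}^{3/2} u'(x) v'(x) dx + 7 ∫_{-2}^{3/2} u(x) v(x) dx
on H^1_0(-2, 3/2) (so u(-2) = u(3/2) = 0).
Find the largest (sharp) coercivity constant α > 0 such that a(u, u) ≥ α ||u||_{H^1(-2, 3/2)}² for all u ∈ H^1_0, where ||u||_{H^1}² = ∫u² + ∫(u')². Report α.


α = 1

Coercivity of a(·,·) on H^1_0(-2, 3/2) means a(u, u) ≥ α ||u||_{H^1}² for every u ∈ H^1_0.
The interval has length L = 7/2, and Poincaré/coercivity depend only on L. Here a(u, u) = ∫(u')² + (7)·∫u².
Here c = 7 ≥ 1, so a(u,u) = ∫(u')² + c∫u² ≥ ∫(u')² + ∫u² = ||u||_{H^1}², i.e. α = 1 works. No larger α is possible: a(u,u) ≥ α||u||_{H^1}² means (1−α)∫(u')² ≥ (α−c)∫u², and for the modes u_n = sin(nπ(x−x₀)/L) (x₀ the left endpoint) one has ∫u_n²/∫(u_n')² = (L/(nπ))² → 0, so a(u_n,u_n)/||u_n||_{H^1}² → 1. Hence the optimal constant is α = 1.
Therefore α = 1.


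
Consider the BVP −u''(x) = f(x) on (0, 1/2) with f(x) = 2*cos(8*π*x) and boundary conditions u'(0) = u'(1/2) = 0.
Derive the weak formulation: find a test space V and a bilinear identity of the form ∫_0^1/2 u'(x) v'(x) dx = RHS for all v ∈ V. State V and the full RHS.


V = H^1(0, 1/2) (no boundary constraint on v; u is determined up to an additive constant); weak form: ∫_0^1/2 u'v' dx = ∫_0^1/2 (2*cos(8*π*x)) v dx for all v ∈ V.

Multiply both sides by a test function v and integrate from 0 to 1/2:
  ∫_0^1/2 −u''(x) v(x) dx = ∫_0^1/2 f(x) v(x) dx.
Integrate the LHS by parts once:
  ∫_0^1/2 −u'' v dx = −[u'(x) v(x)]_0^1/2 + ∫_0^1/2 u'(x) v'(x) dx.
Thus ∫_0^1/2 u'(x) v'(x) dx = ∫_0^1/2 f(x) v(x) dx + [u'(x) v(x)]_0^1/2.
Choose V so that boundary terms are either known or forced to vanish.
u has homogeneous Neumann: u'(0) = u'(1/2) = 0. So [u' v]_0^1/2 = 0·v(1/2) − 0·v(0) = 0 for any v; take V = H^1(0, 1/2).
Weak formulation: find u (satisfying any essential BC) such that ∫_0^1/2 u'(x) v'(x) dx = ∫_0^1/2 f v dx for all v ∈ V (homogeneous Neumann, so boundary terms vanish).
Substituting f(x) = 2*cos(8*π*x), the right-hand side is ∫_0^1/2 (2*cos(8*π*x)) v dx.
Compatibility check (pure Neumann): taking v ≡ 1 ∈ V gives 0 = ∫_0^1/2 f dx + (0) − (0), i.e. ∫_0^1/2 f dx must equal u'(0) − u'(1/2) = 0. Indeed ∫_0^1/2 (2*cos(8*π*x)) dx = 0, so the data are compatible. The solution is then unique only up to an additive constant (fix it e.g. by requiring ∫_0^1/2 u dx = 0).


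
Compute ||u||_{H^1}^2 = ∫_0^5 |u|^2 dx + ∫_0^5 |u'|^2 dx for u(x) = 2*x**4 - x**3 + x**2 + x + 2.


||u||_{H^1}^2 = 85277000/63

The H^1 norm (squared) on an interval (0, L) is
  ||u||_{H^1}^2 = ∫_0^L u(x)^2 dx + ∫_0^L u'(x)^2 dx.
Compute u'(x) = 8*x**3 - 3*x**2 + 2*x + 1.
Then u(x)^2 = 4*x**8 - 4*x**7 + 5*x**6 + 2*x**5 + 7*x**4 - 2*x**3 + 5*x**2 + 4*x + 4 and u'(x)^2 = 64*x**6 - 48*x**5 + 41*x**4 + 4*x**3 - 2*x**2 + 4*x + 1.
Integrate each monomial from 0 to 5 using ∫_0^5 c·x^n dx = c·5^(n+1)/(n+1):
  ∫_0^5 u(x)^2 dx = ∫_0^5 (4*x^8 - 4*x^7 + 5*x^6 + 2*x^5 + 7*x^4 - 2*x^3 + 5*x^2 + 4*x + 4) dx. Term by term:
    ∫_0^5 4*x^8 dx = 7812500/9;  ∫_0^5 -4*x^7 dx = -390625/2;  ∫_0^5 5*x^6 dx = 390625/7;
    ∫_0^5 2*x^5 dx = 15625/3;  ∫_0^5 7*x^4 dx = 4375;  ∫_0^5 -2*x^3 dx = -625/2;
    ∫_0^5 5*x^2 dx = 625/3;  ∫_0^5 4*x dx = 50;  ∫_0^5 4 dx = 20.
  Sum: 7812500/9 − 390625/2 + 390625/7 + 15625/3 + 4375 − 625/2 + 625/3 + 50 + 20 = 46500035/63.
  ∫_0^5 u'(x)^2 dx = ∫_0^5 (64*x^6 - 48*x^5 + 41*x^4 + 4*x^3 - 2*x^2 + 4*x + 1) dx. Term by term:
    ∫_0^5 64*x^6 dx = 5000000/7;  ∫_0^5 -48*x^5 dx = -125000;  ∫_0^5 41*x^4 dx = 25625;
    ∫_0^5 4*x^3 dx = 625;  ∫_0^5 -2*x^2 dx = -250/3;  ∫_0^5 4*x dx = 50;
    ∫_0^5 1 dx = 5.
  Sum: 5000000/7 − 125000 + 25625 + 625 − 250/3 + 50 + 5 = 12925655/21.
Adding: ||u||_{H^1}^2 = 46500035/63 + 12925655/21 = 85277000/63.


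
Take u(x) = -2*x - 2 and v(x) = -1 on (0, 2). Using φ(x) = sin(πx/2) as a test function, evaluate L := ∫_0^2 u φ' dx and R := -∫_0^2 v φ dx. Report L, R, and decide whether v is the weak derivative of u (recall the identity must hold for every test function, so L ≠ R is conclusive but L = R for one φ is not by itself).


LHS = 8/π, RHS = 4/π. No, v is not the weak derivative of u.

u(x) = -2*x - 2, classical derivative u'(x) = -2.
φ(x) = sin(πx/2), so φ'(x) = π*cos(π*x/2)/2.
Note φ(0) = φ(2) = 0, so the boundary term u·φ vanishes.
LHS = ∫_0^2 u(x) φ'(x) dx = ∫_0^2 (-π*x*cos(π*x/2) - π*cos(π*x/2)) dx. Term by term:
  ∫_0^2 -π*cos(π*x/2) dx = 0;  ∫_0^2 -π*x*cos(π*x/2) dx = 8/π.
Sum: 0 + 8/π = 8/π.
So LHS = 8/π.
∫_0^2 v(x) φ(x) dx = ∫_0^2 (-sin(π*x/2)) dx. Term by term:
  ∫_0^2 -sin(π*x/2) dx = -4/π.
So RHS = -∫_0^2 v(x) φ(x) dx = 4/π.
LHS − RHS = 4/π ≠ 0, so the identity fails.
(For a valid weak derivative the identity must hold for EVERY test function, in particular this one. The failure shows v is NOT the weak derivative of u.)
Correct weak derivative would be u'(x) = -2.


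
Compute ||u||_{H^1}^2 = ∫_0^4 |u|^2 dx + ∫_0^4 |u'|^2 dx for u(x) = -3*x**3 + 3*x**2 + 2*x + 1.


||u||_{H^1}^2 = 1961492/105

The H^1 norm (squared) on an interval (0, L) is
  ||u||_{H^1}^2 = ∫_0^L u(x)^2 dx + ∫_0^L u'(x)^2 dx.
Compute u'(x) = -9*x**2 + 6*x + 2.
Then u(x)^2 = 9*x**6 - 18*x**5 - 3*x**4 + 6*x**3 + 10*x**2 + 4*x + 1 and u'(x)^2 = 81*x**4 - 108*x**3 + 24*x + 4.
Integrate each monomial from 0 to 4 using ∫_0^4 c·x^n dx = c·4^(n+1)/(n+1):
  ∫_0^4 u(x)^2 dx = ∫_0^4 (9*x^6 - 18*x^5 - 3*x^4 + 6*x^3 + 10*x^2 + 4*x + 1) dx. Term by term:
    ∫_0^4 9*x^6 dx = 147456/7;  ∫_0^4 -18*x^5 dx = -12288;  ∫_0^4 -3*x^4 dx = -3072/5;
    ∫_0^4 6*x^3 dx = 384;  ∫_0^4 10*x^2 dx = 640/3;  ∫_0^4 4*x dx = 32;
    ∫_0^4 1 dx = 4.
  Sum: 147456/7 − 12288 − 3072/5 + 384 + 640/3 + 32 + 4 = 923588/105.
  ∫_0^4 u'(x)^2 dx = ∫_0^4 (81*x^4 - 108*x^3 + 24*x + 4) dx. Term by term:
    ∫_0^4 81*x^4 dx = 82944/5;  ∫_0^4 -108*x^3 dx = -6912;  ∫_0^4 24*x dx = 192;
    ∫_0^4 4 dx = 16.
  Sum: 82944/5 − 6912 + 192 + 16 = 49424/5.
Adding: ||u||_{H^1}^2 = 923588/105 + 49424/5 = 1961492/105.


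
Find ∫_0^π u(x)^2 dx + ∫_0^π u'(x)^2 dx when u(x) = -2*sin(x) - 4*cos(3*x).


||u||_{H^1(0,π)}^2 = 84*π

u'(x) = 12*sin(3*x) - 2*cos(x).
Expand u² and (u')² and integrate term by term on (0, π), using: for integers n ≥ 1, ∫_0^π sin²(nx) dx = ∫_0^π cos²(nx) dx = π/2; for n ≠ n', ∫_0^π sin(nx)sin(n'x) dx = ∫_0^π cos(nx)cos(n'x) dx = 0; and by product-to-sum, ∫_0^π sin(nx)cos(n'x) dx = ½∫_0^π [sin((n+n')x) + sin((n−n')x)] dx, which is 0 when n+n' is even and 2n/(n²−n'²) when n+n' is odd (it need not vanish on (0, π)).
  u² squared terms: (-4)²·∫cos(3x)² dx = 16·π/2 = 8*π;  (-2)²·∫sin(x)² dx = 4·π/2 = 2*π.
  u² cross terms: 2·(-4)·(-2)·∫cos(3x)·sin(x) dx = 16·(0) = 0.
  So ∫_0^π u² dx = 8*π + 2*π + 0 = 10*π.
  (u')² squared terms: (-2)²·∫cos(x)² dx = 4·π/2 = 2*π;  (12)²·∫sin(3x)² dx = 144·π/2 = 72*π.
  (u')² cross terms: 2·(-2)·(12)·∫cos(x)·sin(3x) dx = -48·(0) = 0.
  So ∫_0^π (u')² dx = 2*π + 72*π + 0 = 74*π.
||u||_{H^1}^2 = (10*π) + (74*π) = 84*π.


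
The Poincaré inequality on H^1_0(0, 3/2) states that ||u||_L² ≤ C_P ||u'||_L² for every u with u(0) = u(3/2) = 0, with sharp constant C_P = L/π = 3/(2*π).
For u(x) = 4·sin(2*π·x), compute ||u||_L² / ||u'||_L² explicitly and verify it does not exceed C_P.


||u||_L² / ||u'||_L² = 1/(2*π) < C_P = 3/(2*π).

u(x) = 4·sin(2*π·x), so u'(x) = 8*π*cos(2*π*x).
Writing u(x) = A·sin(kπx/L) with A = 4 and k = 3, use ∫_0^L sin²(kπx/L) dx = L/2 and ∫_0^L cos²(kπx/L) dx = L/2.
u² = 16·sin²(2*π·x) and (u')² = 64*π^2·cos²(2*π·x), and each of sin², cos² integrates to L/2 = 3/4 over (0, 3/2).
∫_0^3/2 u² dx = 12, so ||u||_L² = 2*sqrt(3).
∫_0^3/2 (u')² dx = 48*π^2, so ||u'||_L² = 4*sqrt(3)*π.
Ratio ||u||_L² / ||u'||_L² = 1/(2*π).
Sharp Poincaré constant on H^1_0(0, 3/2) is C_P = L/π = 3/(2*π), achieved by sin(2*π/3·x).
This is the k = 3 harmonic; the ratio L/(kπ) is strictly less than C_P = L/π, consistent with the sharp inequality ||u||_L² ≤ C_P ||u'||_L².


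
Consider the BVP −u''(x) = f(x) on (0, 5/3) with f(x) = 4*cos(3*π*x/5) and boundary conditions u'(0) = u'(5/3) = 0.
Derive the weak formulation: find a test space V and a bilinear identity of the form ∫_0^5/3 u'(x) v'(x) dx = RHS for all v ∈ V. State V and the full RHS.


V = H^1(0, 5/3) (no boundary constraint on v; u is determined up to an additive constant); weak form: ∫_0^5/3 u'v' dx = ∫_0^5/3 (4*cos(3*π*x/5)) v dx for all v ∈ V.

Multiply both sides by a test function v and integrate from 0 to 5/3:
  ∫_0^5/3 −u''(x) v(x) dx = ∫_0^5/3 f(x) v(x) dx.
Integrate the LHS by parts once:
  ∫_0^5/3 −u'' v dx = −[u'(x) v(x)]_0^5/3 + ∫_0^5/3 u'(x) v'(x) dx.
Thus ∫_0^5/3 u'(x) v'(x) dx = ∫_0^5/3 f(x) v(x) dx + [u'(x) v(x)]_0^5/3.
Choose V so that boundary terms are either known or forced to vanish.
u has homogeneous Neumann: u'(0) = u'(5/3) = 0. So [u' v]_0^5/3 = 0·v(5/3) − 0·v(0) = 0 for any v; take V = H^1(0, 5/3).
Weak formulation: find u (satisfying any essential BC) such that ∫_0^5/3 u'(x) v'(x) dx = ∫_0^5/3 f v dx for all v ∈ V (homogeneous Neumann, so boundary terms vanish).
Substituting f(x) = 4*cos(3*π*x/5), the right-hand side is ∫_0^5/3 (4*cos(3*π*x/5)) v dx.
Compatibility check (pure Neumann): taking v ≡ 1 ∈ V gives 0 = ∫_0^5/3 f dx + (0) − (0), i.e. ∫_0^5/3 f dx must equal u'(0) − u'(5/3) = 0. Indeed ∫_0^5/3 (4*cos(3*π*x/5)) dx = 0, so the data are compatible. The solution is then unique only up to an additive constant (fix it e.g. by requiring ∫_0^5/3 u dx = 0).


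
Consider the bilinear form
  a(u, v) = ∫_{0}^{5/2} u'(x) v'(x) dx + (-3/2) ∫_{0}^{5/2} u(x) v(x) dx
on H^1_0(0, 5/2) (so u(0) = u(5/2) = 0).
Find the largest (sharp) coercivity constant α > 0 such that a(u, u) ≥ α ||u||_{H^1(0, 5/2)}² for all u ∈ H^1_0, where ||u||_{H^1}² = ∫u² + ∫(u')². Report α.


α = (-75 + 8*π^2)/(2*(25 + 4*π^2))

Coercivity of a(·,·) on H^1_0(0, 5/2) means a(u, u) ≥ α ||u||_{H^1}² for every u ∈ H^1_0.
The interval has length L = 5/2, and Poincaré/coercivity depend only on L. Here a(u, u) = ∫(u')² + (-3/2)·∫u².
Here c = -3/2 < 0 with |c| < (π/L)² = 4*π^2/25, so coercivity still holds. The condition a(u,u) ≥ α||u||_{H^1}² reads (1−α)∫(u')² ≥ (α−c)∫u². Any admissible α is ≤ 1 (rapidly oscillating u have ∫u²/∫(u')² → 0), and α = 1 would force 0 ≥ (1−c)∫u², impossible since c < 1; so 1−α > 0. By the sharp Poincaré inequality on H^1_0 of an interval of length L, ∫(u')² ≥ (π/L)²∫u² with equality for the first sine mode sin(π(x−x₀)/L) (x₀ the left endpoint), so the inequality holds for all u iff (1−α)(π/L)² ≥ α − c, i.e. α ≤ ((π/L)² + c)/((π/L)² + 1) = (1 + c(L/π)²)/(1 + (L/π)²). (Direct route, valid since c ≤ 0: Poincaré gives c∫u² ≥ c(L/π)²∫(u')², so a(u,u) ≥ (1 + c(L/π)²)∫(u')², while ||u||_{H^1}² ≤ (1 + (L/π)²)∫(u')²; dividing yields the same α.) With (π/L)² = 4*π^2/25 and c = -3/2, the largest admissible constant is α = ((π/L)² + c)/((π/L)² + 1).
Simplifying, α = (-75 + 8*π^2)/(2*(25 + 4*π^2)).


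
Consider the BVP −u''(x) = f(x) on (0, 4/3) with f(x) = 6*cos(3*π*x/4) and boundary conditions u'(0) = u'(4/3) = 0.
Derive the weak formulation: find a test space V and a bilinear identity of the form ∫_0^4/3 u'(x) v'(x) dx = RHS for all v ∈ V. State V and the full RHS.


V = H^1(0, 4/3) (no boundary constraint on v; u is determined up to an additive constant); weak form: ∫_0^4/3 u'v' dx = ∫_0^4/3 (6*cos(3*π*x/4)) v dx for all v ∈ V.

Multiply both sides by a test function v and integrate from 0 to 4/3:
  ∫_0^4/3 −u''(x) v(x) dx = ∫_0^4/3 f(x) v(x) dx.
Integrate the LHS by parts once:
  ∫_0^4/3 −u'' v dx = −[u'(x) v(x)]_0^4/3 + ∫_0^4/3 u'(x) v'(x) dx.
Thus ∫_0^4/3 u'(x) v'(x) dx = ∫_0^4/3 f(x) v(x) dx + [u'(x) v(x)]_0^4/3.
Choose V so that boundary terms are either known or forced to vanish.
u has homogeneous Neumann: u'(0) = u'(4/3) = 0. So [u' v]_0^4/3 = 0·v(4/3) − 0·v(0) = 0 for any v; take V = H^1(0, 4/3).
Weak formulation: find u (satisfying any essential BC) such that ∫_0^4/3 u'(x) v'(x) dx = ∫_0^4/3 f v dx for all v ∈ V (homogeneous Neumann, so boundary terms vanish).
Substituting f(x) = 6*cos(3*π*x/4), the right-hand side is ∫_0^4/3 (6*cos(3*π*x/4)) v dx.
Compatibility check (pure Neumann): taking v ≡ 1 ∈ V gives 0 = ∫_0^4/3 f dx + (0) − (0), i.e. ∫_0^4/3 f dx must equal u'(0) − u'(4/3) = 0. Indeed ∫_0^4/3 (6*cos(3*π*x/4)) dx = 0, so the data are compatible. The solution is then unique only up to an additive constant (fix it e.g. by requiring ∫_0^4/3 u dx = 0).


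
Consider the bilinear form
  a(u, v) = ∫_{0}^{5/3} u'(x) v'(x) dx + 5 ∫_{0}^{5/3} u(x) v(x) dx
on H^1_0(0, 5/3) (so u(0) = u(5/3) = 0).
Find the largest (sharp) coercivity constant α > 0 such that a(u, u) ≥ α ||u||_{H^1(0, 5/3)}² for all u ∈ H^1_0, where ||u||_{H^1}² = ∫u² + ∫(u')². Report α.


α = 1

Coercivity of a(·,·) on H^1_0(0, 5/3) means a(u, u) ≥ α ||u||_{H^1}² for every u ∈ H^1_0.
The interval has length L = 5/3, and Poincaré/coercivity depend only on L. Here a(u, u) = ∫(u')² + (5)·∫u².
Here c = 5 ≥ 1, so a(u,u) = ∫(u')² + c∫u² ≥ ∫(u')² + ∫u² = ||u||_{H^1}², i.e. α = 1 works. No larger α is possible: a(u,u) ≥ α||u||_{H^1}² means (1−α)∫(u')² ≥ (α−c)∫u², and for the modes u_n = sin(nπ(x−x₀)/L) (x₀ the left endpoint) one has ∫u_n²/∫(u_n')² = (L/(nπ))² → 0, so a(u_n,u_n)/||u_n||_{H^1}² → 1. Hence the optimal constant is α = 1.
Therefore α = 1.


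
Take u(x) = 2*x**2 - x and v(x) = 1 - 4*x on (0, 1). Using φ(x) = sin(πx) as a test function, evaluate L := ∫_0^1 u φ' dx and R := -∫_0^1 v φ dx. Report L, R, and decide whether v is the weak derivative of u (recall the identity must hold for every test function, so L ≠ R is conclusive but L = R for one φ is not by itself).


LHS = -2/π, RHS = 2/π. No, v is not the weak derivative of u.

u(x) = 2*x**2 - x, classical derivative u'(x) = 4*x - 1.
φ(x) = sin(πx), so φ'(x) = π*cos(π*x).
Note φ(0) = φ(1) = 0, so the boundary term u·φ vanishes.
LHS = ∫_0^1 u(x) φ'(x) dx = ∫_0^1 (2*π*x^2*cos(π*x) - π*x*cos(π*x)) dx. Term by term:
  ∫_0^1 -π*x*cos(π*x) dx = 2/π;  ∫_0^1 2*π*x^2*cos(π*x) dx = -4/π.
Sum: 2/π − 4/π = -2/π.
So LHS = -2/π.
∫_0^1 v(x) φ(x) dx = ∫_0^1 (-4*x*sin(π*x) + sin(π*x)) dx. Term by term:
  ∫_0^1 -4*x*sin(π*x) dx = -4/π;  ∫_0^1 sin(π*x) dx = 2/π.
Sum: -4/π + 2/π = -2/π.
So RHS = -∫_0^1 v(x) φ(x) dx = 2/π.
LHS − RHS = -4/π ≠ 0, so the identity fails.
(For a valid weak derivative the identity must hold for EVERY test function, in particular this one. The failure shows v is NOT the weak derivative of u.)
Correct weak derivative would be u'(x) = 4*x - 1.


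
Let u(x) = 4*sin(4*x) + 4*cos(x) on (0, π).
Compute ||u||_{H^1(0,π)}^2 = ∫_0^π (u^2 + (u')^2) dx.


||u||_{H^1(0,π)}^2 = 512/15 + 152*π

u'(x) = -4*sin(x) + 16*cos(4*x).
Expand u² and (u')² and integrate term by term on (0, π), using: for integers n ≥ 1, ∫_0^π sin²(nx) dx = ∫_0^π cos²(nx) dx = π/2; for n ≠ n', ∫_0^π sin(nx)sin(n'x) dx = ∫_0^π cos(nx)cos(n'x) dx = 0; and by product-to-sum, ∫_0^π sin(nx)cos(n'x) dx = ½∫_0^π [sin((n+n')x) + sin((n−n')x)] dx, which is 0 when n+n' is even and 2n/(n²−n'²) when n+n' is odd (it need not vanish on (0, π)).
  u² squared terms: (4)²·∫cos(x)² dx = 16·π/2 = 8*π;  (4)²·∫sin(4x)² dx = 16·π/2 = 8*π.
  u² cross terms: 2·(4)·(4)·∫cos(x)·sin(4x) dx = 32·(8/15) = 256/15.
  So ∫_0^π u² dx = 8*π + 8*π + 256/15 = 256/15 + 16*π.
  (u')² squared terms: (-4)²·∫sin(x)² dx = 16·π/2 = 8*π;  (16)²·∫cos(4x)² dx = 256·π/2 = 128*π.
  (u')² cross terms: 2·(-4)·(16)·∫sin(x)·cos(4x) dx = -128·(-2/15) = 256/15.
  So ∫_0^π (u')² dx = 8*π + 128*π + 256/15 = 256/15 + 136*π.
||u||_{H^1}^2 = (256/15 + 16*π) + (256/15 + 136*π) = 512/15 + 152*π.


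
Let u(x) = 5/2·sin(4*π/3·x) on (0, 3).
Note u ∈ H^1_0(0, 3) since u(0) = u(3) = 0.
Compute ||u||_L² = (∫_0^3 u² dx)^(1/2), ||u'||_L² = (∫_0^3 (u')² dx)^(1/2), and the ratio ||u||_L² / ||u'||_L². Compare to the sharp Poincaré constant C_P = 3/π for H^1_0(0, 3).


||u||_L² / ||u'||_L² = 3/(4*π) < C_P = 3/π.

u(x) = 5/2·sin(4*π/3·x), so u'(x) = 10*π*cos(4*π*x/3)/3.
Writing u(x) = A·sin(kπx/L) with A = 5/2 and k = 4, use ∫_0^L sin²(kπx/L) dx = L/2 and ∫_0^L cos²(kπx/L) dx = L/2.
u² = 25/4·sin²(4*π/3·x) and (u')² = 100*π^2/9·cos²(4*π/3·x), and each of sin², cos² integrates to L/2 = 3/2 over (0, 3).
∫_0^3 u² dx = 75/8, so ||u||_L² = 5*sqrt(6)/4.
∫_0^3 (u')² dx = 50*π^2/3, so ||u'||_L² = 5*sqrt(6)*π/3.
Ratio ||u||_L² / ||u'||_L² = 3/(4*π).
Sharp Poincaré constant on H^1_0(0, 3) is C_P = L/π = 3/π, achieved by sin(π/3·x).
This is the k = 4 harmonic; the ratio L/(kπ) is strictly less than C_P = L/π, consistent with the sharp inequality ||u||_L² ≤ C_P ||u'||_L².


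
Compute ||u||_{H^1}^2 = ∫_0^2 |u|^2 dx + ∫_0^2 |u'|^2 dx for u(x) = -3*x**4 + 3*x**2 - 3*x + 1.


||u||_{H^1}^2 = 11968/5

The H^1 norm (squared) on an interval (0, L) is
  ||u||_{H^1}^2 = ∫_0^L u(x)^2 dx + ∫_0^L u'(x)^2 dx.
Compute u'(x) = -12*x**3 + 6*x - 3.
Then u(x)^2 = 9*x**8 - 18*x**6 + 18*x**5 + 3*x**4 - 18*x**3 + 15*x**2 - 6*x + 1 and u'(x)^2 = 144*x**6 - 144*x**4 + 72*x**3 + 36*x**2 - 36*x + 9.
Integrate each monomial from 0 to 2 using ∫_0^2 c·x^n dx = c·2^(n+1)/(n+1):
  ∫_0^2 u(x)^2 dx = ∫_0^2 (9*x^8 - 18*x^6 + 18*x^5 + 3*x^4 - 18*x^3 + 15*x^2 - 6*x + 1) dx. Term by term:
    ∫_0^2 9*x^8 dx = 512;  ∫_0^2 -18*x^6 dx = -2304/7;  ∫_0^2 18*x^5 dx = 192;
    ∫_0^2 3*x^4 dx = 96/5;  ∫_0^2 -18*x^3 dx = -72;  ∫_0^2 15*x^2 dx = 40;
    ∫_0^2 -6*x dx = -12;  ∫_0^2 1 dx = 2.
  Sum: 512 − 2304/7 + 192 + 96/5 − 72 + 40 − 12 + 2 = 12322/35.
  ∫_0^2 u'(x)^2 dx = ∫_0^2 (144*x^6 - 144*x^4 + 72*x^3 + 36*x^2 - 36*x + 9) dx. Term by term:
    ∫_0^2 144*x^6 dx = 18432/7;  ∫_0^2 -144*x^4 dx = -4608/5;  ∫_0^2 72*x^3 dx = 288;
    ∫_0^2 36*x^2 dx = 96;  ∫_0^2 -36*x dx = -72;  ∫_0^2 9 dx = 18.
  Sum: 18432/7 − 4608/5 + 288 + 96 − 72 + 18 = 71454/35.
Adding: ||u||_{H^1}^2 = 12322/35 + 71454/35 = 11968/5.


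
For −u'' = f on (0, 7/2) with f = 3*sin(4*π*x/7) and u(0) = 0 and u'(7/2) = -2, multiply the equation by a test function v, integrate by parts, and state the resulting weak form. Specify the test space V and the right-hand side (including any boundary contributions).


V = {v ∈ H^1(0, 7/2) : v(0) = 0} (test functions vanish at x = 0 where u is specified); weak form: ∫_0^7/2 u'v' dx = ∫_0^7/2 (3*sin(4*π*x/7)) v dx − 2·v(7/2) for all v ∈ V.

Multiply both sides by a test function v and integrate from 0 to 7/2:
  ∫_0^7/2 −u''(x) v(x) dx = ∫_0^7/2 f(x) v(x) dx.
Integrate the LHS by parts once:
  ∫_0^7/2 −u'' v dx = −[u'(x) v(x)]_0^7/2 + ∫_0^7/2 u'(x) v'(x) dx.
Thus ∫_0^7/2 u'(x) v'(x) dx = ∫_0^7/2 f(x) v(x) dx + [u'(x) v(x)]_0^7/2.
Choose V so that boundary terms are either known or forced to vanish.
Mixed BC: u(0) = 0 (Dirichlet) and u'(7/2) = -2 (Neumann). Define V = {v ∈ H^1(0, 7/2) : v(0) = 0}. Then [u' v]_0^7/2 = u'(7/2)·v(7/2) − u'(0)·0 = − 2·v(7/2).
Weak formulation: find u (satisfying any essential BC) such that ∫_0^7/2 u'(x) v'(x) dx = ∫_0^7/2 f v dx − 2·v(7/2) for all v ∈ V (Dirichlet at 0 absorbed into V; Neumann datum at x = 7/2 contributes the boundary term).
Substituting f(x) = 3*sin(4*π*x/7), the right-hand side is ∫_0^7/2 (3*sin(4*π*x/7)) v dx − 2·v(7/2).


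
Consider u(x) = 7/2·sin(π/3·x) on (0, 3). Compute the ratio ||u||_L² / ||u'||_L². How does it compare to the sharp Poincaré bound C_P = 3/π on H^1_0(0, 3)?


||u||_L² / ||u'||_L² = 3/π = C_P.

u(x) = 7/2·sin(π/3·x), so u'(x) = 7*π*cos(π*x/3)/6.
Writing u(x) = A·sin(kπx/L) with A = 7/2 and k = 1, use ∫_0^L sin²(kπx/L) dx = L/2 and ∫_0^L cos²(kπx/L) dx = L/2.
u² = 49/4·sin²(π/3·x) and (u')² = 49*π^2/36·cos²(π/3·x), and each of sin², cos² integrates to L/2 = 3/2 over (0, 3).
∫_0^3 u² dx = 147/8, so ||u||_L² = 7*sqrt(6)/4.
∫_0^3 (u')² dx = 49*π^2/24, so ||u'||_L² = 7*sqrt(6)*π/12.
Ratio ||u||_L² / ||u'||_L² = 3/π.
Sharp Poincaré constant on H^1_0(0, 3) is C_P = L/π = 3/π, achieved by sin(π/3·x).
This is the k = 1 eigenfunction (up to amplitude), so the ratio equals the sharp Poincaré constant exactly.


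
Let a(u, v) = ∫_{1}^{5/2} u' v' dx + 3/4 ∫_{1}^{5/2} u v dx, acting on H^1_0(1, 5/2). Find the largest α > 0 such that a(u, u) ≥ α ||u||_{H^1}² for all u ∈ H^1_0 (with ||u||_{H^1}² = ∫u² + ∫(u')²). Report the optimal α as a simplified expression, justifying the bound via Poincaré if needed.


α = (27 + 16*π^2)/(4*(9 + 4*π^2))

Coercivity of a(·,·) on H^1_0(1, 5/2) means a(u, u) ≥ α ||u||_{H^1}² for every u ∈ H^1_0.
The interval has length L = 3/2, and Poincaré/coercivity depend only on L. Here a(u, u) = ∫(u')² + (3/4)·∫u².
Here 0 < c = 3/4 < 1. The condition a(u,u) ≥ α||u||_{H^1}² reads (1−α)∫(u')² ≥ (α−c)∫u². Any admissible α is ≤ 1 (rapidly oscillating u have ∫u²/∫(u')² → 0), and α = 1 would force 0 ≥ (1−c)∫u², impossible since c < 1; so 1−α > 0. By the sharp Poincaré inequality on H^1_0 of an interval of length L, ∫(u')² ≥ (π/L)²∫u² with equality for the first sine mode sin(π(x−x₀)/L) (x₀ the left endpoint), so the inequality holds for all u iff (1−α)(π/L)² ≥ α − c, i.e. α ≤ ((π/L)² + c)/((π/L)² + 1) = (1 + c(L/π)²)/(1 + (L/π)²). With (π/L)² = 4*π^2/9 and c = 3/4, the largest admissible constant is α = ((π/L)² + c)/((π/L)² + 1).
Simplifying, α = (27 + 16*π^2)/(4*(9 + 4*π^2)).


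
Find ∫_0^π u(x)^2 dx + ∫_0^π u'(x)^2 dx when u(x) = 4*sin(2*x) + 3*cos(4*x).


||u||_{H^1(0,π)}^2 = 233*π/2

u'(x) = -12*sin(4*x) + 8*cos(2*x).
Expand u² and (u')² and integrate term by term on (0, π), using: for integers n ≥ 1, ∫_0^π sin²(nx) dx = ∫_0^π cos²(nx) dx = π/2; for n ≠ n', ∫_0^π sin(nx)sin(n'x) dx = ∫_0^π cos(nx)cos(n'x) dx = 0; and by product-to-sum, ∫_0^π sin(nx)cos(n'x) dx = ½∫_0^π [sin((n+n')x) + sin((n−n')x)] dx, which is 0 when n+n' is even and 2n/(n²−n'²) when n+n' is odd (it need not vanish on (0, π)).
  u² squared terms: (3)²·∫cos(4x)² dx = 9·π/2 = 9*π/2;  (4)²·∫sin(2x)² dx = 16·π/2 = 8*π.
  u² cross terms: 2·(3)·(4)·∫cos(4x)·sin(2x) dx = 24·(0) = 0.
  So ∫_0^π u² dx = 9*π/2 + 8*π + 0 = 25*π/2.
  (u')² squared terms: (-12)²·∫sin(4x)² dx = 144·π/2 = 72*π;  (8)²·∫cos(2x)² dx = 64·π/2 = 32*π.
  (u')² cross terms: 2·(-12)·(8)·∫sin(4x)·cos(2x) dx = -192·(0) = 0.
  So ∫_0^π (u')² dx = 72*π + 32*π + 0 = 104*π.
||u||_{H^1}^2 = (25*π/2) + (104*π) = 233*π/2.


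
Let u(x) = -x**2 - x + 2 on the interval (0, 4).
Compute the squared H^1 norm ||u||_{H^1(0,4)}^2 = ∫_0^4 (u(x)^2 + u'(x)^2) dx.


||u||_{H^1}^2 = 5612/15

The H^1 norm (squared) on an interval (0, L) is
  ||u||_{H^1}^2 = ∫_0^L u(x)^2 dx + ∫_0^L u'(x)^2 dx.
Compute u'(x) = -2*x - 1.
Then u(x)^2 = x**4 + 2*x**3 - 3*x**2 - 4*x + 4 and u'(x)^2 = 4*x**2 + 4*x + 1.
Integrate each monomial from 0 to 4 using ∫_0^4 c·x^n dx = c·4^(n+1)/(n+1):
  ∫_0^4 u(x)^2 dx = ∫_0^4 (x^4 + 2*x^3 - 3*x^2 - 4*x + 4) dx. Term by term:
    ∫_0^4 x^4 dx = 1024/5;  ∫_0^4 2*x^3 dx = 128;  ∫_0^4 -3*x^2 dx = -64;
    ∫_0^4 -4*x dx = -32;  ∫_0^4 4 dx = 16.
  Sum: 1024/5 + 128 − 64 − 32 + 16 = 1264/5.
  ∫_0^4 u'(x)^2 dx = ∫_0^4 (4*x^2 + 4*x + 1) dx. Term by term:
    ∫_0^4 4*x^2 dx = 256/3;  ∫_0^4 4*x dx = 32;  ∫_0^4 1 dx = 4.
  Sum: 256/3 + 32 + 4 = 364/3.
Adding: ||u||_{H^1}^2 = 1264/5 + 364/3 = 5612/15.


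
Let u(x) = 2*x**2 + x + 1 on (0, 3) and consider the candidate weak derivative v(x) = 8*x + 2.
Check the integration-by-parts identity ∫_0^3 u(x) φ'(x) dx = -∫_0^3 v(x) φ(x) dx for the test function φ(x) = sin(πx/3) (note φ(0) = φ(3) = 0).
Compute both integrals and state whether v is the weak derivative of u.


LHS = -42/π, RHS = -84/π. No, v is not the weak derivative of u.

u(x) = 2*x**2 + x + 1, classical derivative u'(x) = 4*x + 1.
φ(x) = sin(πx/3), so φ'(x) = π*cos(π*x/3)/3.
Note φ(0) = φ(3) = 0, so the boundary term u·φ vanishes.
LHS = ∫_0^3 u(x) φ'(x) dx = ∫_0^3 (2*π*x^2*cos(π*x/3)/3 + π*x*cos(π*x/3)/3 + π*cos(π*x/3)/3) dx. Term by term:
  ∫_0^3 π*cos(π*x/3)/3 dx = 0;  ∫_0^3 π*x*cos(π*x/3)/3 dx = -6/π;  ∫_0^3 2*π*x^2*cos(π*x/3)/3 dx = -36/π.
Sum: 0 − 6/π − 36/π = -42/π.
So LHS = -42/π.
∫_0^3 v(x) φ(x) dx = ∫_0^3 (8*x*sin(π*x/3) + 2*sin(π*x/3)) dx. Term by term:
  ∫_0^3 2*sin(π*x/3) dx = 12/π;  ∫_0^3 8*x*sin(π*x/3) dx = 72/π.
Sum: 12/π + 72/π = 84/π.
So RHS = -∫_0^3 v(x) φ(x) dx = -84/π.
LHS − RHS = 42/π ≠ 0, so the identity fails.
(For a valid weak derivative the identity must hold for EVERY test function, in particular this one. The failure shows v is NOT the weak derivative of u.)
Correct weak derivative would be u'(x) = 4*x + 1.


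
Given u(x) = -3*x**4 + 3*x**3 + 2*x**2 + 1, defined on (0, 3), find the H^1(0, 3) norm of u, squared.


||u||_{H^1}^2 = 3517287/140

The H^1 norm (squared) on an interval (0, L) is
  ||u||_{H^1}^2 = ∫_0^L u(x)^2 dx + ∫_0^L u'(x)^2 dx.
Compute u'(x) = -12*x**3 + 9*x**2 + 4*x.
Then u(x)^2 = 9*x**8 - 18*x**7 - 3*x**6 + 12*x**5 - 2*x**4 + 6*x**3 + 4*x**2 + 1 and u'(x)^2 = 144*x**6 - 216*x**5 - 15*x**4 + 72*x**3 + 16*x**2.
Integrate each monomial from 0 to 3 using ∫_0^3 c·x^n dx = c·3^(n+1)/(n+1):
  ∫_0^3 u(x)^2 dx = ∫_0^3 (9*x^8 - 18*x^7 - 3*x^6 + 12*x^5 - 2*x^4 + 6*x^3 + 4*x^2 + 1) dx. Term by term:
    ∫_0^3 9*x^8 dx = 19683;  ∫_0^3 -18*x^7 dx = -59049/4;  ∫_0^3 -3*x^6 dx = -6561/7;
    ∫_0^3 12*x^5 dx = 1458;  ∫_0^3 -2*x^4 dx = -486/5;  ∫_0^3 6*x^3 dx = 243/2;
    ∫_0^3 4*x^2 dx = 36;  ∫_0^3 1 dx = 3.
  Sum: 19683 − 59049/4 − 6561/7 + 1458 − 486/5 + 243/2 + 36 + 3 = 770667/140.
  ∫_0^3 u'(x)^2 dx = ∫_0^3 (144*x^6 - 216*x^5 - 15*x^4 + 72*x^3 + 16*x^2) dx. Term by term:
    ∫_0^3 144*x^6 dx = 314928/7;  ∫_0^3 -216*x^5 dx = -26244;  ∫_0^3 -15*x^4 dx = -729;
    ∫_0^3 72*x^3 dx = 1458;  ∫_0^3 16*x^2 dx = 144.
  Sum: 314928/7 − 26244 − 729 + 1458 + 144 = 137331/7.
Adding: ||u||_{H^1}^2 = 770667/140 + 137331/7 = 3517287/140.


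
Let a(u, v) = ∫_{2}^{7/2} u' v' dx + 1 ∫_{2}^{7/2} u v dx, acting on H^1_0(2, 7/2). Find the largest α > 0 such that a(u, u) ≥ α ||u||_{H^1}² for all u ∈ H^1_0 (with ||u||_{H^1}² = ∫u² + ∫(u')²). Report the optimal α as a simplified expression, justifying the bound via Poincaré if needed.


α = 1

Coercivity of a(·,·) on H^1_0(2, 7/2) means a(u, u) ≥ α ||u||_{H^1}² for every u ∈ H^1_0.
The interval has length L = 3/2, and Poincaré/coercivity depend only on L. Here a(u, u) = ∫(u')² + (1)·∫u².
Here c = 1 ≥ 1, so a(u,u) = ∫(u')² + c∫u² ≥ ∫(u')² + ∫u² = ||u||_{H^1}², i.e. α = 1 works. No larger α is possible: a(u,u) ≥ α||u||_{H^1}² means (1−α)∫(u')² ≥ (α−c)∫u², and for the modes u_n = sin(nπ(x−x₀)/L) (x₀ the left endpoint) one has ∫u_n²/∫(u_n')² = (L/(nπ))² → 0, so a(u_n,u_n)/||u_n||_{H^1}² → 1. Hence the optimal constant is α = 1.
Therefore α = 1.


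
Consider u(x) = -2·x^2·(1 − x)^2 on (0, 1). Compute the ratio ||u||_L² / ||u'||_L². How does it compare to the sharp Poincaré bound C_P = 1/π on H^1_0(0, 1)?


||u||_L² / ||u'||_L² = sqrt(3)/6 < C_P = 1/π.

u(x) = -2·x^2·(1 − x)^2, so u'(x) = 4*x*(x*(1 - x) - (x - 1)^2).
u(x) = -2·x^2·(1 − x)^2 vanishes at x = 0 and x = 1, so u ∈ H^1_0(0, 1). Differentiate via the product rule and integrate the resulting polynomials term by term.
  ∫_0^1 u² dx = ∫_0^1 (4*x^8 - 16*x^7 + 24*x^6 - 16*x^5 + 4*x^4) dx. Term by term:
    ∫_0^1 4*x^8 dx = 4/9;  ∫_0^1 -16*x^7 dx = -2;  ∫_0^1 24*x^6 dx = 24/7;
    ∫_0^1 -16*x^5 dx = -8/3;  ∫_0^1 4*x^4 dx = 4/5.
  Sum: 4/9 − 2 + 24/7 − 8/3 + 4/5 = 2/315.
  ∫_0^1 (u')² dx = ∫_0^1 (64*x^6 - 192*x^5 + 208*x^4 - 96*x^3 + 16*x^2) dx. Term by term:
    ∫_0^1 64*x^6 dx = 64/7;  ∫_0^1 -192*x^5 dx = -32;  ∫_0^1 208*x^4 dx = 208/5;
    ∫_0^1 -96*x^3 dx = -24;  ∫_0^1 16*x^2 dx = 16/3.
  Sum: 64/7 − 32 + 208/5 − 24 + 16/3 = 8/105.
∫_0^1 u² dx = 2/315, so ||u||_L² = sqrt(70)/105.
∫_0^1 (u')² dx = 8/105, so ||u'||_L² = 2*sqrt(210)/105.
Ratio ||u||_L² / ||u'||_L² = sqrt(3)/6.
Sharp Poincaré constant on H^1_0(0, 1) is C_P = L/π = 1/π, achieved by sin(π·x).
A polynomial bump cannot attain the sharp Poincaré constant (only the first sine eigenfunction does), so the ratio is strictly less than C_P, consistent with ||u||_L² ≤ C_P ||u'||_L².


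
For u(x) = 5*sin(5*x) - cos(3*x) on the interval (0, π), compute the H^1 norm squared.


||u||_{H^1(0,π)}^2 = 330*π

u'(x) = 3*sin(3*x) + 25*cos(5*x).
Expand u² and (u')² and integrate term by term on (0, π), using: for integers n ≥ 1, ∫_0^π sin²(nx) dx = ∫_0^π cos²(nx) dx = π/2; for n ≠ n', ∫_0^π sin(nx)sin(n'x) dx = ∫_0^π cos(nx)cos(n'x) dx = 0; and by product-to-sum, ∫_0^π sin(nx)cos(n'x) dx = ½∫_0^π [sin((n+n')x) + sin((n−n')x)] dx, which is 0 when n+n' is even and 2n/(n²−n'²) when n+n' is odd (it need not vanish on (0, π)).
  u² squared terms: (-1)²·∫cos(3x)² dx = 1·π/2 = π/2;  (5)²·∫sin(5x)² dx = 25·π/2 = 25*π/2.
  u² cross terms: 2·(-1)·(5)·∫cos(3x)·sin(5x) dx = -10·(0) = 0.
  So ∫_0^π u² dx = π/2 + 25*π/2 + 0 = 13*π.
  (u')² squared terms: (3)²·∫sin(3x)² dx = 9·π/2 = 9*π/2;  (25)²·∫cos(5x)² dx = 625·π/2 = 625*π/2.
  (u')² cross terms: 2·(3)·(25)·∫sin(3x)·cos(5x) dx = 150·(0) = 0.
  So ∫_0^π (u')² dx = 9*π/2 + 625*π/2 + 0 = 317*π.
||u||_{H^1}^2 = (13*π) + (317*π) = 330*π.


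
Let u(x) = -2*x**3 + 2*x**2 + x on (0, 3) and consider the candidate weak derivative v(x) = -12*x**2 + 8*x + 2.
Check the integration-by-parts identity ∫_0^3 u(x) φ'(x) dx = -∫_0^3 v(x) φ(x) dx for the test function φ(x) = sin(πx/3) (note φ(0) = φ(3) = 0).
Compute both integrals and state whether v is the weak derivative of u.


LHS = -648/π^3 + 120/π, RHS = -1296/π^3 + 240/π. No, v is not the weak derivative of u.

u(x) = -2*x**3 + 2*x**2 + x, classical derivative u'(x) = -6*x**2 + 4*x + 1.
φ(x) = sin(πx/3), so φ'(x) = π*cos(π*x/3)/3.
Note φ(0) = φ(3) = 0, so the boundary term u·φ vanishes.
LHS = ∫_0^3 u(x) φ'(x) dx = ∫_0^3 (-2*π*x^3*cos(π*x/3)/3 + 2*π*x^2*cos(π*x/3)/3 + π*x*cos(π*x/3)/3) dx. Term by term:
  ∫_0^3 -2*π*x^3*cos(π*x/3)/3 dx = -648/π^3 + 162/π;  ∫_0^3 π*x*cos(π*x/3)/3 dx = -6/π;  ∫_0^3 2*π*x^2*cos(π*x/3)/3 dx = -36/π.
Sum: -648/π^3 + 162/π − 6/π − 36/π = -648/π^3 + 120/π.
So LHS = -648/π^3 + 120/π.
∫_0^3 v(x) φ(x) dx = ∫_0^3 (-12*x^2*sin(π*x/3) + 8*x*sin(π*x/3) + 2*sin(π*x/3)) dx. Term by term:
  ∫_0^3 2*sin(π*x/3) dx = 12/π;  ∫_0^3 -12*x^2*sin(π*x/3) dx = -324/π + 1296/π^3;  ∫_0^3 8*x*sin(π*x/3) dx = 72/π.
Sum: 12/π + -324/π + 1296/π^3 + 72/π = -240/π + 1296/π^3.
So RHS = -∫_0^3 v(x) φ(x) dx = -1296/π^3 + 240/π.
LHS − RHS = -120/π + 648/π^3 ≠ 0, so the identity fails.
(For a valid weak derivative the identity must hold for EVERY test function, in particular this one. The failure shows v is NOT the weak derivative of u.)
Correct weak derivative would be u'(x) = -6*x**2 + 4*x + 1.


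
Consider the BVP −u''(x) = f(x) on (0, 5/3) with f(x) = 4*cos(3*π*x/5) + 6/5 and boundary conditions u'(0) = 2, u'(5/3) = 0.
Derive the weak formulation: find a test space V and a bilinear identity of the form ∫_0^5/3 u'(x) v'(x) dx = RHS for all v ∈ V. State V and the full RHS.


V = H^1(0, 5/3) (v unrestricted at boundary; u is determined up to an additive constant); weak form: ∫_0^5/3 u'v' dx = ∫_0^5/3 (4*cos(3*π*x/5) + 6/5) v dx − 2·v(0) for all v ∈ V.

Multiply both sides by a test function v and integrate from 0 to 5/3:
  ∫_0^5/3 −u''(x) v(x) dx = ∫_0^5/3 f(x) v(x) dx.
Integrate the LHS by parts once:
  ∫_0^5/3 −u'' v dx = −[u'(x) v(x)]_0^5/3 + ∫_0^5/3 u'(x) v'(x) dx.
Thus ∫_0^5/3 u'(x) v'(x) dx = ∫_0^5/3 f(x) v(x) dx + [u'(x) v(x)]_0^5/3.
Choose V so that boundary terms are either known or forced to vanish.
u has inhomogeneous Neumann u'(0) = 2, u'(5/3) = 0. [u' v]_0^5/3 = (0)·v(5/3) − (2)·v(0) = − 2·v(0). Take V = H^1(0, 5/3); boundary term becomes part of RHS.
Weak formulation: find u (satisfying any essential BC) such that ∫_0^5/3 u'(x) v'(x) dx = ∫_0^5/3 f v dx − 2·v(0) for all v ∈ V (Neumann data are natural BCs: they enter the RHS as boundary terms).
Substituting f(x) = 4*cos(3*π*x/5) + 6/5, the right-hand side is ∫_0^5/3 (4*cos(3*π*x/5) + 6/5) v dx − 2·v(0).
Compatibility check (pure Neumann): taking v ≡ 1 ∈ V gives 0 = ∫_0^5/3 f dx + (0) − (2), i.e. ∫_0^5/3 f dx must equal u'(0) − u'(5/3) = 2. Indeed ∫_0^5/3 (4*cos(3*π*x/5) + 6/5) dx = 2, so the data are compatible. The solution is then unique only up to an additive constant (fix it e.g. by requiring ∫_0^5/3 u dx = 0).


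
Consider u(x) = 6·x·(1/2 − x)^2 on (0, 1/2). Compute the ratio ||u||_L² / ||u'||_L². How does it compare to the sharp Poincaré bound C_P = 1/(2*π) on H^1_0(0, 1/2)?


||u||_L² / ||u'||_L² = sqrt(14)/28 < C_P = 1/(2*π).

u(x) = 6·x·(1/2 − x)^2, so u'(x) = 3*(x - 1/2)*(6*x - 1).
u(x) = 6·x·(1/2 − x)^2 vanishes at x = 0 and x = 1/2, so u ∈ H^1_0(0, 1/2). Differentiate via the product rule and integrate the resulting polynomials term by term.
  ∫_0^1/2 u² dx = ∫_0^1/2 (36*x^6 - 72*x^5 + 54*x^4 - 18*x^3 + 9*x^2/4) dx. Term by term:
    ∫_0^1/2 36*x^6 dx = 9/224;  ∫_0^1/2 -72*x^5 dx = -3/16;  ∫_0^1/2 54*x^4 dx = 27/80;
    ∫_0^1/2 -18*x^3 dx = -9/32;  ∫_0^1/2 9*x^2/4 dx = 3/32.
  Sum: 9/224 − 3/16 + 27/80 − 9/32 + 3/32 = 3/1120.
  ∫_0^1/2 (u')² dx = ∫_0^1/2 (324*x^4 - 432*x^3 + 198*x^2 - 36*x + 9/4) dx. Term by term:
    ∫_0^1/2 324*x^4 dx = 81/40;  ∫_0^1/2 -432*x^3 dx = -27/4;  ∫_0^1/2 198*x^2 dx = 33/4;
    ∫_0^1/2 -36*x dx = -9/2;  ∫_0^1/2 9/4 dx = 9/8.
  Sum: 81/40 − 27/4 + 33/4 − 9/2 + 9/8 = 3/20.
∫_0^1/2 u² dx = 3/1120, so ||u||_L² = sqrt(210)/280.
∫_0^1/2 (u')² dx = 3/20, so ||u'||_L² = sqrt(15)/10.
Ratio ||u||_L² / ||u'||_L² = sqrt(14)/28.
Sharp Poincaré constant on H^1_0(0, 1/2) is C_P = L/π = 1/(2*π), achieved by sin(2*π·x).
A polynomial bump cannot attain the sharp Poincaré constant (only the first sine eigenfunction does), so the ratio is strictly less than C_P, consistent with ||u||_L² ≤ C_P ||u'||_L².


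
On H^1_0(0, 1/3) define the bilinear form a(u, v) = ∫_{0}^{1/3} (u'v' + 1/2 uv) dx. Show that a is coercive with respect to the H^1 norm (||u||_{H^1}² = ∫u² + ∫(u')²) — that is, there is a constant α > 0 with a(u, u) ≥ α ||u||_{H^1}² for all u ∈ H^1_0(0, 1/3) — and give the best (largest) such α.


α = (1 + 18*π^2)/(2*(1 + 9*π^2))

Coercivity of a(·,·) on H^1_0(0, 1/3) means a(u, u) ≥ α ||u||_{H^1}² for every u ∈ H^1_0.
The interval has length L = 1/3, and Poincaré/coercivity depend only on L. Here a(u, u) = ∫(u')² + (1/2)·∫u².
Here 0 < c = 1/2 < 1. The condition a(u,u) ≥ α||u||_{H^1}² reads (1−α)∫(u')² ≥ (α−c)∫u². Any admissible α is ≤ 1 (rapidly oscillating u have ∫u²/∫(u')² → 0), and α = 1 would force 0 ≥ (1−c)∫u², impossible since c < 1; so 1−α > 0. By the sharp Poincaré inequality on H^1_0 of an interval of length L, ∫(u')² ≥ (π/L)²∫u² with equality for the first sine mode sin(π(x−x₀)/L) (x₀ the left endpoint), so the inequality holds for all u iff (1−α)(π/L)² ≥ α − c, i.e. α ≤ ((π/L)² + c)/((π/L)² + 1) = (1 + c(L/π)²)/(1 + (L/π)²). With (π/L)² = 9*π^2 and c = 1/2, the largest admissible constant is α = ((π/L)² + c)/((π/L)² + 1).
Simplifying, α = (1 + 18*π^2)/(2*(1 + 9*π^2)).


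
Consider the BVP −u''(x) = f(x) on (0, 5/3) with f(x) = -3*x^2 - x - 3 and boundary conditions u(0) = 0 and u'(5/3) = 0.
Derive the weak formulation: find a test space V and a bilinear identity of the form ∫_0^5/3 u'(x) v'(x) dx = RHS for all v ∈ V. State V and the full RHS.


V = {v ∈ H^1(0, 5/3) : v(0) = 0} (test functions vanish at x = 0 where u is specified); weak form: ∫_0^5/3 u'v' dx = ∫_0^5/3 (-3*x^2 - x - 3) v dx for all v ∈ V.

Multiply both sides by a test function v and integrate from 0 to 5/3:
  ∫_0^5/3 −u''(x) v(x) dx = ∫_0^5/3 f(x) v(x) dx.
Integrate the LHS by parts once:
  ∫_0^5/3 −u'' v dx = −[u'(x) v(x)]_0^5/3 + ∫_0^5/3 u'(x) v'(x) dx.
Thus ∫_0^5/3 u'(x) v'(x) dx = ∫_0^5/3 f(x) v(x) dx + [u'(x) v(x)]_0^5/3.
Choose V so that boundary terms are either known or forced to vanish.
Mixed BC: u(0) = 0 (Dirichlet) and u'(5/3) = 0 (Neumann). Define V = {v ∈ H^1(0, 5/3) : v(0) = 0}. Then [u' v]_0^5/3 = u'(5/3)·v(5/3) − u'(0)·0 = 0.
Weak formulation: find u (satisfying any essential BC) such that ∫_0^5/3 u'(x) v'(x) dx = ∫_0^5/3 f v dx for all v ∈ V (Dirichlet at 0 absorbed into V; the Neumann datum at x = 5/3 is zero, so no boundary term remains).
Substituting f(x) = -3*x^2 - x - 3, the right-hand side is ∫_0^5/3 (-3*x^2 - x - 3) v dx.


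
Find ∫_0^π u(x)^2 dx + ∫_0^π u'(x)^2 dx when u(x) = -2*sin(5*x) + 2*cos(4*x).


||u||_{H^1(0,π)}^2 = -1360/9 + 86*π

u'(x) = -8*sin(4*x) - 10*cos(5*x).
Expand u² and (u')² and integrate term by term on (0, π), using: for integers n ≥ 1, ∫_0^π sin²(nx) dx = ∫_0^π cos²(nx) dx = π/2; for n ≠ n', ∫_0^π sin(nx)sin(n'x) dx = ∫_0^π cos(nx)cos(n'x) dx = 0; and by product-to-sum, ∫_0^π sin(nx)cos(n'x) dx = ½∫_0^π [sin((n+n')x) + sin((n−n')x)] dx, which is 0 when n+n' is even and 2n/(n²−n'²) when n+n' is odd (it need not vanish on (0, π)).
  u² squared terms: (-2)²·∫sin(5x)² dx = 4·π/2 = 2*π;  (2)²·∫cos(4x)² dx = 4·π/2 = 2*π.
  u² cross terms: 2·(-2)·(2)·∫sin(5x)·cos(4x) dx = -8·(10/9) = -80/9.
  So ∫_0^π u² dx = 2*π + 2*π − 80/9 = -80/9 + 4*π.
  (u')² squared terms: (-10)²·∫cos(5x)² dx = 100·π/2 = 50*π;  (-8)²·∫sin(4x)² dx = 64·π/2 = 32*π.
  (u')² cross terms: 2·(-10)·(-8)·∫cos(5x)·sin(4x) dx = 160·(-8/9) = -1280/9.
  So ∫_0^π (u')² dx = 50*π + 32*π − 1280/9 = -1280/9 + 82*π.
||u||_{H^1}^2 = (-80/9 + 4*π) + (-1280/9 + 82*π) = -1360/9 + 86*π.
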